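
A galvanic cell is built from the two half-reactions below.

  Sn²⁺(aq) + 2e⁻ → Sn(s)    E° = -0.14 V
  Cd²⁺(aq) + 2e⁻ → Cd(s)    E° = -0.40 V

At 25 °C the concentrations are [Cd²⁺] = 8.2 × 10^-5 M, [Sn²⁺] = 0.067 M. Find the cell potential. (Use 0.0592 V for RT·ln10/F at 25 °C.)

The Sn²⁺/Sn couple has the higher reduction potential and acts as the cathode, so E°_cell = -0.14 − (-0.40) = 0.26 V.
Balancing electrons gives n = 2; the reaction quotient is Q = [Cd²⁺]/[Sn²⁺] = 0.00122.
At 25 °C, E = E° − (0.0592/n) log Q = 0.26 − (0.0592/2)(-2.912) = 0.260 + 0.086 = 0.346 V.

0.346 V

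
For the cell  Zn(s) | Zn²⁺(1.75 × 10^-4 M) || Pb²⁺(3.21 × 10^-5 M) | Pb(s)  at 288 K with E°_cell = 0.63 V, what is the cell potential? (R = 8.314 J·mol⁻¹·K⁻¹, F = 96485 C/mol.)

Balancing electrons gives n = 2; the reaction quotient is Q = [Zn²⁺]/[Pb²⁺] = 5.45.
E = E° − (RT/nF) ln Q = 0.63 − (8.314×288)/(2×96485) × (1.696) = 0.630 − 0.021 = 0.609 V.

0.609 V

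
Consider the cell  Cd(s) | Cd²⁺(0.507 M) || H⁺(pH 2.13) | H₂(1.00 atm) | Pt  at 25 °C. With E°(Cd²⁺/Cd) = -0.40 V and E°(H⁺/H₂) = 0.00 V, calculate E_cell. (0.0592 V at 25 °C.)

The hydrogen couple is the cathode, so E°_cell = 0.40 V; n = 2.
[H⁺] = 10^(−2.13) = 0.0074 M, and Q = [Cd²⁺]·P(H₂) / [H⁺]^2 = 9230.
E = E° − (0.0592/2) log Q = 0.40 − (0.0592/2)(3.965) = 0.283 V.

0.28 V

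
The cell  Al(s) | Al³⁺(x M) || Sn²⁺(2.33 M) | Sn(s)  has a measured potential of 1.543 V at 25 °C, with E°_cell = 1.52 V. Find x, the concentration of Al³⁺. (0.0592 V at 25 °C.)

From the Nernst equation, log Q = n(E° − E)/0.0592 = 6(1.52 − 1.543)/0.0592 = -2.331, so Q = 0.00467.
With Q = [Al³⁺]^2/[Sn²⁺]^3 and the known concentrations, [Al³⁺]^2 in the numerator gives [Al³⁺] = 0.24 M.

0.24 M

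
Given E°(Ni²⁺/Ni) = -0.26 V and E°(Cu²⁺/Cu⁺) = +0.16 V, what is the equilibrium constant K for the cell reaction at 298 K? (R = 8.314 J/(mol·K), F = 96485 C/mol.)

1.6 × 10^14

E°_cell = +0.16 − (-0.26) = 0.42 V, with n = 2 electrons transferred.
At equilibrium E = 0, so the Nernst equation gives ln K = nFE°/RT = (2)(96485)(0.42)/((8.314)(298)) = 32.71.
K = e^32.71 = 1.6 × 10^14.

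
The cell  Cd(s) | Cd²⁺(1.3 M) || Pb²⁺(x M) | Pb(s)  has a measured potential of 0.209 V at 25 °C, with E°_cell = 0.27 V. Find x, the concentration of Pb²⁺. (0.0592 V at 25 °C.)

0.011 M

From the Nernst equation, log Q = n(E° − E)/0.0592 = 2(0.27 − 0.209)/0.0592 = 2.061, so Q = 115.
With Q = [Cd²⁺]/[Pb²⁺] and the known concentrations, [Pb²⁺] in the denominator gives [Pb²⁺] = 0.011 M.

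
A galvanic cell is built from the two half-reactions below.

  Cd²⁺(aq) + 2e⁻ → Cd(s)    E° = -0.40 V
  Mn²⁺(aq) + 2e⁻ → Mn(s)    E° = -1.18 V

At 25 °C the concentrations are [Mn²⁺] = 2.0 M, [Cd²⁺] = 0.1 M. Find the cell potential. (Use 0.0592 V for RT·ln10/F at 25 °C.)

0.741 V

The Cd²⁺/Cd couple has the higher reduction potential and acts as the cathode, so E°_cell = -0.40 − (-1.18) = 0.78 V.
Balancing electrons gives n = 2; the reaction quotient is Q = [Mn²⁺]/[Cd²⁺] = 20.0.
At 25 °C, E = E° − (0.0592/n) log Q = 0.78 − (0.0592/2)(1.301) = 0.780 − 0.039 = 0.741 V.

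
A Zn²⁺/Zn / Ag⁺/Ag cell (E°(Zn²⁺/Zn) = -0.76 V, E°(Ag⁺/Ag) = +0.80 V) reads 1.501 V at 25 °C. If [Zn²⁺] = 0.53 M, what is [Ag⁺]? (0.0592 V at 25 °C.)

0.073 M

From the Nernst equation, log Q = n(E° − E)/0.0592 = 2(1.56 − 1.501)/0.0592 = 1.993, so Q = 98.5.
With Q = [Zn²⁺]/[Ag⁺]^2 and the known concentrations, [Ag⁺]^2 in the denominator gives [Ag⁺] = 0.073 M.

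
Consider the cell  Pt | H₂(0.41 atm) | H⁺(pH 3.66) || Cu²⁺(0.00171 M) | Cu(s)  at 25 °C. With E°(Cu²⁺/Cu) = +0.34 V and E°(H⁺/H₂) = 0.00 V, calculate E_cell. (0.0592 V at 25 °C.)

0.46 V

The Cu²⁺/Cu couple is the cathode, so E°_cell = 0.34 V; n = 2.
[H⁺] = 10^(−3.66) = 2.2 × 10^-4 M, and Q = [H⁺]^2 / ([Cu²⁺]·P(H₂)) = 6.83 × 10^-5.
E = E° − (0.0592/2) log Q = 0.34 − (0.0592/2)(-4.166) = 0.463 V.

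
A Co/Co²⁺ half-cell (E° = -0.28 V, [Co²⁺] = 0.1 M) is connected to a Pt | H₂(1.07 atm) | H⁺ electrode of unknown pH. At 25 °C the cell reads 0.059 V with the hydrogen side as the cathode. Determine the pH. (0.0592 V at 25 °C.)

pH = 4.22

E°_cell = 0.28 V and n = 2.
log Q = n(E° − E)/0.0592 = 2×(0.28 − 0.059)/0.0592 = 7.466.
With Q = [Co²⁺]·P(H₂) / [H⁺]^2, solving for [H⁺] gives log[H⁺] = -4.218, so pH = 4.22.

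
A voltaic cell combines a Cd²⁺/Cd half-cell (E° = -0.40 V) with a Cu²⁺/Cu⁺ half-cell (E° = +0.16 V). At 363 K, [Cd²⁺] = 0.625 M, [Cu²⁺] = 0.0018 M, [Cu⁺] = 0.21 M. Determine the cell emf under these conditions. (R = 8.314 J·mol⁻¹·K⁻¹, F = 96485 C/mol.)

0.418 V

The Cu²⁺/Cu⁺ couple has the higher reduction potential and acts as the cathode, so E°_cell = +0.16 − (-0.40) = 0.56 V.
Balancing electrons gives n = 2; the reaction quotient is Q = [Cd²⁺]·[Cu⁺]^2/[Cu²⁺]^2 = 8510.
E = E° − (RT/nF) ln Q = 0.56 − (8.314×363)/(2×96485) × (9.049) = 0.560 − 0.142 = 0.418 V.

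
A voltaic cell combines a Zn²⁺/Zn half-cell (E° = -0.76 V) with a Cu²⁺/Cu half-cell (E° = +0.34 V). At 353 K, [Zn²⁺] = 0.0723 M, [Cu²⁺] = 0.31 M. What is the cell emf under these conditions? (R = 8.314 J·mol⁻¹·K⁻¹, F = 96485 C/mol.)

1.12 V

The Cu²⁺/Cu couple has the higher reduction potential and acts as the cathode, so E°_cell = +0.34 − (-0.76) = 1.10 V.
Balancing electrons gives n = 2; the reaction quotient is Q = [Zn²⁺]/[Cu²⁺] = 0.233.
E = E° − (RT/nF) ln Q = 1.10 − (8.314×353)/(2×96485) × (-1.456) = 1.100 + 0.022 = 1.122 V.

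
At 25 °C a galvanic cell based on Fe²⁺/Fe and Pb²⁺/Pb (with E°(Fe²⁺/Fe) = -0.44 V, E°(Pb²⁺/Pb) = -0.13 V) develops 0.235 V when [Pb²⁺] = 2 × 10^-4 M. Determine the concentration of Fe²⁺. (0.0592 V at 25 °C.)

0.068 M

From the Nernst equation, log Q = n(E° − E)/0.0592 = 2(0.31 − 0.235)/0.0592 = 2.534, so Q = 342.
With Q = [Fe²⁺]/[Pb²⁺] and the known concentrations, [Fe²⁺] in the numerator gives [Fe²⁺] = 0.068 M.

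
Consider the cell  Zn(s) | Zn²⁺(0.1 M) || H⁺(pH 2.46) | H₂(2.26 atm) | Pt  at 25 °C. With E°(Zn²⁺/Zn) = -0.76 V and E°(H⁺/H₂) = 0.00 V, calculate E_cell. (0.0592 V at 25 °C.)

0.63 V

The hydrogen couple is the cathode, so E°_cell = 0.76 V; n = 2.
[H⁺] = 10^(−2.46) = 0.0035 M, and Q = [Zn²⁺]·P(H₂) / [H⁺]^2 = 1.88 × 10^4.
E = E° − (0.0592/2) log Q = 0.76 − (0.0592/2)(4.274) = 0.633 V.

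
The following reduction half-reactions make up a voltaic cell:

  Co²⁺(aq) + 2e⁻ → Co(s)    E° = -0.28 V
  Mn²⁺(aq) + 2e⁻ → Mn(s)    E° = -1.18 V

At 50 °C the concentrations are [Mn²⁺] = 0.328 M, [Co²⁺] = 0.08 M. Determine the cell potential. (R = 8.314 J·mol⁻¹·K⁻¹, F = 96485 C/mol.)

0.880 V

The Co²⁺/Co couple has the higher reduction potential and acts as the cathode, so E°_cell = -0.28 − (-1.18) = 0.90 V.
Balancing electrons gives n = 2; the reaction quotient is Q = [Mn²⁺]/[Co²⁺] = 4.10.
E = E° − (RT/nF) ln Q = 0.90 − (8.314×323)/(2×96485) × (1.411) = 0.900 − 0.020 = 0.880 V.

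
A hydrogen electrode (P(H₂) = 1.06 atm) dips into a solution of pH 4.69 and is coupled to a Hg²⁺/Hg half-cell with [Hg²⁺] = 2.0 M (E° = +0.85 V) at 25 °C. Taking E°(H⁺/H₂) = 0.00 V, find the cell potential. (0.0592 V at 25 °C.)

1.14 V

The Hg²⁺/Hg couple is the cathode, so E°_cell = 0.85 V; n = 2.
[H⁺] = 10^(−4.69) = 2 × 10^-5 M, and Q = [H⁺]^2 / ([Hg²⁺]·P(H₂)) = 1.97 × 10^-10.
E = E° − (0.0592/2) log Q = 0.85 − (0.0592/2)(-9.706) = 1.137 V.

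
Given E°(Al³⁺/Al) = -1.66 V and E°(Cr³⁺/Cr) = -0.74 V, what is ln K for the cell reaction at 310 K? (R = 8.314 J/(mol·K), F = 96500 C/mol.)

ln K = 103.3

E°_cell = -0.74 − (-1.66) = 0.92 V, with n = 3 electrons transferred.
At equilibrium E = 0, so the Nernst equation gives ln K = nFE°/RT = (3)(96500)(0.92)/((8.314)(310)) = 103.34.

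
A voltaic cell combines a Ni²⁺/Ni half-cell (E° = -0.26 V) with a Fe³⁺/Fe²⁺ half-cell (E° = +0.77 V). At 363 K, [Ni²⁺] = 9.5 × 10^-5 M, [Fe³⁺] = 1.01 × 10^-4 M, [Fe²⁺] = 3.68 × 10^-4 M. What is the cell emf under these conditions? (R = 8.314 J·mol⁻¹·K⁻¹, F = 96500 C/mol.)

1.13 V

The Fe³⁺/Fe²⁺ couple has the higher reduction potential and acts as the cathode, so E°_cell = +0.77 − (-0.26) = 1.03 V.
Balancing electrons gives n = 2; the reaction quotient is Q = [Ni²⁺]·[Fe²⁺]^2/[Fe³⁺]^2 = 0.00126.
E = E° − (RT/nF) ln Q = 1.03 − (8.314×363)/(2×96500) × (-6.676) = 1.030 + 0.104 = 1.134 V.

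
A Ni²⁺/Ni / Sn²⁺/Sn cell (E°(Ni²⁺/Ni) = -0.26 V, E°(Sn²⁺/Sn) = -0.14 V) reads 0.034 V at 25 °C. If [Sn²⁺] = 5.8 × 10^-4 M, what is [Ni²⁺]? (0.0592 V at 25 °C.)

0.47 M

From the Nernst equation, log Q = n(E° − E)/0.0592 = 2(0.12 − 0.034)/0.0592 = 2.905, so Q = 804.
With Q = [Ni²⁺]/[Sn²⁺] and the known concentrations, [Ni²⁺] in the numerator gives [Ni²⁺] = 0.47 M.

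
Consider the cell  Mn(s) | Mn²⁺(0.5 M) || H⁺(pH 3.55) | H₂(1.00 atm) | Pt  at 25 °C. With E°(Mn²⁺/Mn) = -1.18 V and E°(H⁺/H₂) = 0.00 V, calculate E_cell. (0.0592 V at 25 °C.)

The hydrogen couple is the cathode, so E°_cell = 1.18 V; n = 2.
[H⁺] = 10^(−3.55) = 2.8 × 10^-4 M, and Q = [Mn²⁺]·P(H₂) / [H⁺]^2 = 6.29 × 10^6.
E = E° − (0.0592/2) log Q = 1.18 − (0.0592/2)(6.799) = 0.979 V.

0.98 V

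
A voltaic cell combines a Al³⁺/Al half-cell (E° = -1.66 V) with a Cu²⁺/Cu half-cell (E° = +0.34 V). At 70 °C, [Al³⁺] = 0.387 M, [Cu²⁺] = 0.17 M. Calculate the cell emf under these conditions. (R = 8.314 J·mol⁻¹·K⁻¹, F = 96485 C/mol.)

1.98 V

The Cu²⁺/Cu couple has the higher reduction potential and acts as the cathode, so E°_cell = +0.34 − (-1.66) = 2.00 V.
Balancing electrons gives n = 6; the reaction quotient is Q = [Al³⁺]^2/[Cu²⁺]^3 = 30.5.
E = E° − (RT/nF) ln Q = 2.00 − (8.314×343)/(6×96485) × (3.417) = 2.000 − 0.017 = 1.983 V.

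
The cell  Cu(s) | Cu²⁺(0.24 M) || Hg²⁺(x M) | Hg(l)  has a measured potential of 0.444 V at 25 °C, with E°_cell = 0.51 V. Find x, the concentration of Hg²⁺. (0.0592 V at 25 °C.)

0.0014 M

From the Nernst equation, log Q = n(E° − E)/0.0592 = 2(0.51 − 0.444)/0.0592 = 2.230, so Q = 170.
With Q = [Cu²⁺]/[Hg²⁺] and the known concentrations, [Hg²⁺] in the denominator gives [Hg²⁺] = 0.0014 M.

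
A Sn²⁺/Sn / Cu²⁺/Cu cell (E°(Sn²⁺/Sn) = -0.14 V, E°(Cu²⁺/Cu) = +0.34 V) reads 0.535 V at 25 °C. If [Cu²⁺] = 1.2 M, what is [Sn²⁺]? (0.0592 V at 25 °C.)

0.017 M

From the Nernst equation, log Q = n(E° − E)/0.0592 = 2(0.48 − 0.535)/0.0592 = -1.858, so Q = 0.0139.
With Q = [Sn²⁺]/[Cu²⁺] and the known concentrations, [Sn²⁺] in the numerator gives [Sn²⁺] = 0.017 M.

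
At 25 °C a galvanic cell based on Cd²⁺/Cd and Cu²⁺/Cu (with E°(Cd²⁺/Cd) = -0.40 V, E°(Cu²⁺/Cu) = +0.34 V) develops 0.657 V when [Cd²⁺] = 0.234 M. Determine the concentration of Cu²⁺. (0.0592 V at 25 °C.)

From the Nernst equation, log Q = n(E° − E)/0.0592 = 2(0.74 − 0.657)/0.0592 = 2.804, so Q = 637.
With Q = [Cd²⁺]/[Cu²⁺] and the known concentrations, [Cu²⁺] in the denominator gives [Cu²⁺] = 3.7 × 10^-4 M.

3.7 × 10^-4 M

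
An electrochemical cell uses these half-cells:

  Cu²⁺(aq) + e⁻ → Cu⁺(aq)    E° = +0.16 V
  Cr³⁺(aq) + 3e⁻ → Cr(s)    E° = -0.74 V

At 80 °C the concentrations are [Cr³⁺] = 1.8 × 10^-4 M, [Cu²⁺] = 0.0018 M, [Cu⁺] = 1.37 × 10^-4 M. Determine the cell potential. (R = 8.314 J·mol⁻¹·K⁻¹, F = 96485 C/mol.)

The Cu²⁺/Cu⁺ couple has the higher reduction potential and acts as the cathode, so E°_cell = +0.16 − (-0.74) = 0.90 V.
Balancing electrons gives n = 3; the reaction quotient is Q = [Cr³⁺]·[Cu⁺]^3/[Cu²⁺]^3 = 7.94 × 10^-8.
E = E° − (RT/nF) ln Q = 0.90 − (8.314×353)/(3×96485) × (-16.349) = 0.900 + 0.166 = 1.066 V.

1.07 V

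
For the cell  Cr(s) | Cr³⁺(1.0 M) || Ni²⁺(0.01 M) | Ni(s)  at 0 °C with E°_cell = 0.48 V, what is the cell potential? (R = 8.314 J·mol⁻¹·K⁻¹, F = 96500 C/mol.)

Balancing electrons gives n = 6; the reaction quotient is Q = [Cr³⁺]^2/[Ni²⁺]^3 = 1 × 10^6.
E = E° − (RT/nF) ln Q = 0.48 − (8.314×273)/(6×96500) × (13.816) = 0.480 − 0.054 = 0.426 V.

0.426 V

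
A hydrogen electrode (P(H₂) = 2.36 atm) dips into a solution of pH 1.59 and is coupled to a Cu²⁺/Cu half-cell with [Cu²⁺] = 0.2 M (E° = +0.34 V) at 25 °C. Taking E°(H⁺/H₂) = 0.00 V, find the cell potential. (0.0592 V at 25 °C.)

0.42 V

The Cu²⁺/Cu couple is the cathode, so E°_cell = 0.34 V; n = 2.
[H⁺] = 10^(−1.59) = 0.026 M, and Q = [H⁺]^2 / ([Cu²⁺]·P(H₂)) = 0.00140.
E = E° − (0.0592/2) log Q = 0.34 − (0.0592/2)(-2.854) = 0.424 V.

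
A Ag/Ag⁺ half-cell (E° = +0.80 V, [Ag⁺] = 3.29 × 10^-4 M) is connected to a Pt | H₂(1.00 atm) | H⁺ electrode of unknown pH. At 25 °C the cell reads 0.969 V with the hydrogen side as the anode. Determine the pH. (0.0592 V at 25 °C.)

E°_cell = 0.80 V and n = 2.
log Q = n(E° − E)/0.0592 = 2×(0.80 − 0.969)/0.0592 = -5.709.
With Q = [H⁺]^2 / ([Ag⁺]^2·P(H₂)), solving for [H⁺] gives log[H⁺] = -6.338, so pH = 6.34.

pH = 6.34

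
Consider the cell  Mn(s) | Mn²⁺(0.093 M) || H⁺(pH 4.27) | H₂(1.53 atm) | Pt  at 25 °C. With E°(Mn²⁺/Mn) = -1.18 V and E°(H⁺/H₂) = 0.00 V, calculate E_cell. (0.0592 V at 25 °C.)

The hydrogen couple is the cathode, so E°_cell = 1.18 V; n = 2.
[H⁺] = 10^(−4.27) = 5.4 × 10^-5 M, and Q = [Mn²⁺]·P(H₂) / [H⁺]^2 = 4.93 × 10^7.
E = E° − (0.0592/2) log Q = 1.18 − (0.0592/2)(7.693) = 0.952 V.

0.95 V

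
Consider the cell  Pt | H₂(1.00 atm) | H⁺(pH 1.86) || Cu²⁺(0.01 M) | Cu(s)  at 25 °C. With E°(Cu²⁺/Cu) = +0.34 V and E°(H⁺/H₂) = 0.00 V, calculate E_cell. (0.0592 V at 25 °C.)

0.39 V

The Cu²⁺/Cu couple is the cathode, so E°_cell = 0.34 V; n = 2.
[H⁺] = 10^(−1.86) = 0.014 M, and Q = [H⁺]^2 / ([Cu²⁺]·P(H₂)) = 0.0191.
E = E° − (0.0592/2) log Q = 0.34 − (0.0592/2)(-1.720) = 0.391 V.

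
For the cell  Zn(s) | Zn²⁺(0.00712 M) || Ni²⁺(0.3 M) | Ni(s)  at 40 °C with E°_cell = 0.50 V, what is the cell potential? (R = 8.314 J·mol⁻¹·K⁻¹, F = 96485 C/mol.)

Balancing electrons gives n = 2; the reaction quotient is Q = [Zn²⁺]/[Ni²⁺] = 0.0237.
E = E° − (RT/nF) ln Q = 0.50 − (8.314×313)/(2×96485) × (-3.741) = 0.500 + 0.050 = 0.550 V.

0.550 V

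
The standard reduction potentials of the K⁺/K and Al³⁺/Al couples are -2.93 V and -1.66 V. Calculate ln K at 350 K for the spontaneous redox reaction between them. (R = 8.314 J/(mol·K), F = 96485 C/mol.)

ln K = 126.3

E°_cell = -1.66 − (-2.93) = 1.27 V, with n = 3 electrons transferred.
At equilibrium E = 0, so the Nernst equation gives ln K = nFE°/RT = (3)(96485)(1.27)/((8.314)(350)) = 126.33.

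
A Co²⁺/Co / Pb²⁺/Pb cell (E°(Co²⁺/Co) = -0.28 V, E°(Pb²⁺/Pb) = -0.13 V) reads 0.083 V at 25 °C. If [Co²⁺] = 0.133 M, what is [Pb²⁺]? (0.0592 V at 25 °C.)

7.3 × 10^-4 M

From the Nernst equation, log Q = n(E° − E)/0.0592 = 2(0.15 − 0.083)/0.0592 = 2.264, so Q = 183.
With Q = [Co²⁺]/[Pb²⁺] and the known concentrations, [Pb²⁺] in the denominator gives [Pb²⁺] = 7.3 × 10^-4 M.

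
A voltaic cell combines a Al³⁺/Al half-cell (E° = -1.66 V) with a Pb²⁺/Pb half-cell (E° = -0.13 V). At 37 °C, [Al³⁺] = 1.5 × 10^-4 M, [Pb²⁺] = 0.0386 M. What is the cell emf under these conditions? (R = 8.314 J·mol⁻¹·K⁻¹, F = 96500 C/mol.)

1.56 V

The Pb²⁺/Pb couple has the higher reduction potential and acts as the cathode, so E°_cell = -0.13 − (-1.66) = 1.53 V.
Balancing electrons gives n = 6; the reaction quotient is Q = [Al³⁺]^2/[Pb²⁺]^3 = 3.91 × 10^-4.
E = E° − (RT/nF) ln Q = 1.53 − (8.314×310)/(6×96500) × (-7.846) = 1.530 + 0.035 = 1.565 V.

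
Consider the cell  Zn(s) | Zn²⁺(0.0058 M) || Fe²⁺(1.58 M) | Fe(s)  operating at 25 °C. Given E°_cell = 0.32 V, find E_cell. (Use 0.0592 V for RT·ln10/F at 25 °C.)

0.392 V

Balancing electrons gives n = 2; the reaction quotient is Q = [Zn²⁺]/[Fe²⁺] = 0.00367.
At 25 °C, E = E° − (0.0592/n) log Q = 0.32 − (0.0592/2)(-2.435) = 0.320 + 0.072 = 0.392 V.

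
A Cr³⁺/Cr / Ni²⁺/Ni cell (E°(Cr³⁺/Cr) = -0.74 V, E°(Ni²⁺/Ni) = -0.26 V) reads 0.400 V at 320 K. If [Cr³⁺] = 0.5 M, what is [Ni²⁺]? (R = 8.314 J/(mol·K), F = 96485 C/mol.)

0.0019 M

From the Nernst equation, ln Q = nF(E° − E)/RT = 6×96485×(0.48 − 0.400)/(8.314×320) = 17.408, so Q = 3.63 × 10^7.
With Q = [Cr³⁺]^2/[Ni²⁺]^3 and the known concentrations, [Ni²⁺]^3 in the denominator gives [Ni²⁺] = 0.0019 M.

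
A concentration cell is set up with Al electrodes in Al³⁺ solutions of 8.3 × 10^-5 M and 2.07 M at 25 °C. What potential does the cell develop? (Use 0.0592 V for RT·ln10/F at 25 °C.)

Both half-cells are Al³⁺/Al, so E°_cell = 0. The concentrated side is the cathode; the cell reaction moves Al³⁺ from high to low concentration with n = 3.
Q = [Al³⁺]_dilute/[Al³⁺]_conc = 8.3 × 10^-5/2.07 = 4.01 × 10^-5.
E = 0 − (0.0592/3) log Q = −(0.0592/3)(-4.397) = 0.0868 V.

0.087 V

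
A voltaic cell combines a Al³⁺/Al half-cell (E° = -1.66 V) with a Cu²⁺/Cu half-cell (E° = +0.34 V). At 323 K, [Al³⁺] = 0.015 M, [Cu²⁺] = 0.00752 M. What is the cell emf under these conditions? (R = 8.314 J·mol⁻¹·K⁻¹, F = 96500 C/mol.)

1.97 V

The Cu²⁺/Cu couple has the higher reduction potential and acts as the cathode, so E°_cell = +0.34 − (-1.66) = 2.00 V.
Balancing electrons gives n = 6; the reaction quotient is Q = [Al³⁺]^2/[Cu²⁺]^3 = 529.
E = E° − (RT/nF) ln Q = 2.00 − (8.314×323)/(6×96500) × (6.271) = 2.000 − 0.029 = 1.971 V.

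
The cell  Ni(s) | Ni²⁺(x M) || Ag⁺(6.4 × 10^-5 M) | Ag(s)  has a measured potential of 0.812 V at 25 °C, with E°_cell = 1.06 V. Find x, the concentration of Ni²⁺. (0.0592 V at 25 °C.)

0.98 M

From the Nernst equation, log Q = n(E° − E)/0.0592 = 2(1.06 − 0.812)/0.0592 = 8.378, so Q = 2.39 × 10^8.
With Q = [Ni²⁺]/[Ag⁺]^2 and the known concentrations, [Ni²⁺] in the numerator gives [Ni²⁺] = 0.98 M.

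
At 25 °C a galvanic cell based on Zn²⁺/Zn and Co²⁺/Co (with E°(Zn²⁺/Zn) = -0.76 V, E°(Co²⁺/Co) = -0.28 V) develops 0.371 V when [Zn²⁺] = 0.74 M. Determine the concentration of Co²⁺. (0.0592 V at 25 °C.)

1.5 × 10^-4 M

From the Nernst equation, log Q = n(E° − E)/0.0592 = 2(0.48 − 0.371)/0.0592 = 3.682, so Q = 4810.
With Q = [Zn²⁺]/[Co²⁺] and the known concentrations, [Co²⁺] in the denominator gives [Co²⁺] = 1.5 × 10^-4 M.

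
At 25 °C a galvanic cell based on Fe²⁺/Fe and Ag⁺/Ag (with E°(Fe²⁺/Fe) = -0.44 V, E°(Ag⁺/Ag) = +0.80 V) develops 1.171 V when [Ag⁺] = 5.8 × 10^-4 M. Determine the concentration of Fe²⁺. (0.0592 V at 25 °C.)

From the Nernst equation, log Q = n(E° − E)/0.0592 = 2(1.24 − 1.171)/0.0592 = 2.331, so Q = 214.
With Q = [Fe²⁺]/[Ag⁺]^2 and the known concentrations, [Fe²⁺] in the numerator gives [Fe²⁺] = 7.2 × 10^-5 M.

7.2 × 10^-5 M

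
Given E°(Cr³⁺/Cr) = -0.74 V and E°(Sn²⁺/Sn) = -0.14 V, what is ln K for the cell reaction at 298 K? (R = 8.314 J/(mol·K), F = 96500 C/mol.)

ln K = 140.2

E°_cell = -0.14 − (-0.74) = 0.60 V, with n = 6 electrons transferred.
At equilibrium E = 0, so the Nernst equation gives ln K = nFE°/RT = (6)(96500)(0.60)/((8.314)(298)) = 140.22.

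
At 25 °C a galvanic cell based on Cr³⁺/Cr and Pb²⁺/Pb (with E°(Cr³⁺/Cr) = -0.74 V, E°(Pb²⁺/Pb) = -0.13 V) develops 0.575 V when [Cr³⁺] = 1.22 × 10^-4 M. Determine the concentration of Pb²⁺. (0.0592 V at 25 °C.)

From the Nernst equation, log Q = n(E° − E)/0.0592 = 6(0.61 − 0.575)/0.0592 = 3.547, so Q = 3530.
With Q = [Cr³⁺]^2/[Pb²⁺]^3 and the known concentrations, [Pb²⁺]^3 in the denominator gives [Pb²⁺] = 1.6 × 10^-4 M.

1.6 × 10^-4 M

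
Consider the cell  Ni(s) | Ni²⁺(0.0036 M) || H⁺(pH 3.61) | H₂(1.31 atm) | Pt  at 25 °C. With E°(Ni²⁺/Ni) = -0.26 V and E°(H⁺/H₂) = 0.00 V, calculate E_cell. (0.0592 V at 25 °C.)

0.12 V

The hydrogen couple is the cathode, so E°_cell = 0.26 V; n = 2.
[H⁺] = 10^(−3.61) = 2.5 × 10^-4 M, and Q = [Ni²⁺]·P(H₂) / [H⁺]^2 = 7.83 × 10^4.
E = E° − (0.0592/2) log Q = 0.26 − (0.0592/2)(4.894) = 0.115 V.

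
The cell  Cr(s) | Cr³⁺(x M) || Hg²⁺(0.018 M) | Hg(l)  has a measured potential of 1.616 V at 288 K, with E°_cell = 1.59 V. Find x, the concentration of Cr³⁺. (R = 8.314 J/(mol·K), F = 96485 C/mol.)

From the Nernst equation, ln Q = nF(E° − E)/RT = 6×96485×(1.59 − 1.616)/(8.314×288) = -6.286, so Q = 0.00186.
With Q = [Cr³⁺]^2/[Hg²⁺]^3 and the known concentrations, [Cr³⁺]^2 in the numerator gives [Cr³⁺] = 1 × 10^-4 M.

1 × 10^-4 M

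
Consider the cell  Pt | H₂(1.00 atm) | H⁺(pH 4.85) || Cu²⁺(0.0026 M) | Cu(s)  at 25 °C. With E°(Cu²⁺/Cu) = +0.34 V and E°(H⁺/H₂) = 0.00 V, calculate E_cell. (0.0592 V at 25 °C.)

0.55 V

The Cu²⁺/Cu couple is the cathode, so E°_cell = 0.34 V; n = 2.
[H⁺] = 10^(−4.85) = 1.4 × 10^-5 M, and Q = [H⁺]^2 / ([Cu²⁺]·P(H₂)) = 7.67 × 10^-8.
E = E° − (0.0592/2) log Q = 0.34 − (0.0592/2)(-7.115) = 0.551 V.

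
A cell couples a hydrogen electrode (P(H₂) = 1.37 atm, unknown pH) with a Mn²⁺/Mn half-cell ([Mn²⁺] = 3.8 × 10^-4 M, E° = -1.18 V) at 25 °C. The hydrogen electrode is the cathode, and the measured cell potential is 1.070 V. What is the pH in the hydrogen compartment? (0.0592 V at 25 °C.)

E°_cell = 1.18 V and n = 2.
log Q = n(E° − E)/0.0592 = 2×(1.18 − 1.070)/0.0592 = 3.716.
With Q = [Mn²⁺]·P(H₂) / [H⁺]^2, solving for [H⁺] gives log[H⁺] = -3.500, so pH = 3.50.

pH = 3.50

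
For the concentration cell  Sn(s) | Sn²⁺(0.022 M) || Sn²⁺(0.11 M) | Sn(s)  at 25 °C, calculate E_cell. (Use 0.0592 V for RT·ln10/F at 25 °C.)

Both half-cells are Sn²⁺/Sn, so E°_cell = 0. The concentrated side is the cathode; the cell reaction moves Sn²⁺ from high to low concentration with n = 2.
Q = [Sn²⁺]_dilute/[Sn²⁺]_conc = 0.022/0.11 = 0.200.
E = 0 − (0.0592/2) log Q = −(0.0592/2)(-0.699) = 0.0207 V.

0.021 V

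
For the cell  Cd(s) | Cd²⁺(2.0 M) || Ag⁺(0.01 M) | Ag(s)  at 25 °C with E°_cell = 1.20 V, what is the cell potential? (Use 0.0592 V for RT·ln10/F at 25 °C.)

1.07 V

Balancing electrons gives n = 2; the reaction quotient is Q = [Cd²⁺]/[Ag⁺]^2 = 2 × 10^4.
At 25 °C, E = E° − (0.0592/n) log Q = 1.20 − (0.0592/2)(4.301) = 1.200 − 0.127 = 1.073 V.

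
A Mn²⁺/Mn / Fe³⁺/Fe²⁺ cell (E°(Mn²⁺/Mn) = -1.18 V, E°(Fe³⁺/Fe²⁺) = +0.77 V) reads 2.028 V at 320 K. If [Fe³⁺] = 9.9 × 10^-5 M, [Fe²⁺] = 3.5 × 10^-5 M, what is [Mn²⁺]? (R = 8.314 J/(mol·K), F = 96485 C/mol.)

From the Nernst equation, ln Q = nF(E° − E)/RT = 2×96485×(1.95 − 2.028)/(8.314×320) = -5.657, so Q = 0.00349.
With Q = [Mn²⁺]·[Fe²⁺]^2/[Fe³⁺]^2 and the known concentrations, [Mn²⁺] in the numerator gives [Mn²⁺] = 0.028 M.

0.028 M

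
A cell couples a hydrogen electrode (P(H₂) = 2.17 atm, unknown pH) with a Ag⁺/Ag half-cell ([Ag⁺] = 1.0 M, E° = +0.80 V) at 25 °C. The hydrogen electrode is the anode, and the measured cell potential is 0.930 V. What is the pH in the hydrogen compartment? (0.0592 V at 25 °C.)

pH = 2.03

E°_cell = 0.80 V and n = 2.
log Q = n(E° − E)/0.0592 = 2×(0.80 − 0.930)/0.0592 = -4.392.
With Q = [H⁺]^2 / ([Ag⁺]^2·P(H₂)), solving for [H⁺] gives log[H⁺] = -2.028, so pH = 2.03.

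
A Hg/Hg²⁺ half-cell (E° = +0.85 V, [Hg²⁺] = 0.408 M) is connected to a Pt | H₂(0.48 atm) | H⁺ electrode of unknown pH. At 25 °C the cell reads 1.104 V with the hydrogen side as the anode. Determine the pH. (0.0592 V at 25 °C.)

E°_cell = 0.85 V and n = 2.
log Q = n(E° − E)/0.0592 = 2×(0.85 − 1.104)/0.0592 = -8.581.
With Q = [H⁺]^2 / ([Hg²⁺]·P(H₂)), solving for [H⁺] gives log[H⁺] = -4.645, so pH = 4.64.

pH = 4.64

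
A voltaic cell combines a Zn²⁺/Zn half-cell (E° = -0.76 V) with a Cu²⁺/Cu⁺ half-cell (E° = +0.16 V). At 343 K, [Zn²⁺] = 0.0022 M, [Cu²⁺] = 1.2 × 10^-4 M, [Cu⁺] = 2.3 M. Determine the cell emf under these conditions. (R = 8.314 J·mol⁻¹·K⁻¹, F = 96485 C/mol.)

0.719 V

The Cu²⁺/Cu⁺ couple has the higher reduction potential and acts as the cathode, so E°_cell = +0.16 − (-0.76) = 0.92 V.
Balancing electrons gives n = 2; the reaction quotient is Q = [Zn²⁺]·[Cu⁺]^2/[Cu²⁺]^2 = 8.08 × 10^5.
E = E° − (RT/nF) ln Q = 0.92 − (8.314×343)/(2×96485) × (13.603) = 0.920 − 0.201 = 0.719 V.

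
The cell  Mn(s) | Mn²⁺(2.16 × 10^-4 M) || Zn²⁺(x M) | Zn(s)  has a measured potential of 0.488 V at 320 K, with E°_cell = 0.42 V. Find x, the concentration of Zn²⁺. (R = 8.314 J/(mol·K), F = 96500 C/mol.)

From the Nernst equation, ln Q = nF(E° − E)/RT = 2×96500×(0.42 − 0.488)/(8.314×320) = -4.933, so Q = 0.00721.
With Q = [Mn²⁺]/[Zn²⁺] and the known concentrations, [Zn²⁺] in the denominator gives [Zn²⁺] = 0.03 M.

0.03 M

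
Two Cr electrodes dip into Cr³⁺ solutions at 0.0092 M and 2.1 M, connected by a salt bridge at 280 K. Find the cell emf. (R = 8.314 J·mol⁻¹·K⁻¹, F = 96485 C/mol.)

Both half-cells are Cr³⁺/Cr, so E°_cell = 0. The concentrated side is the cathode; the cell reaction moves Cr³⁺ from high to low concentration with n = 3.
Q = [Cr³⁺]_dilute/[Cr³⁺]_conc = 0.0092/2.1 = 0.00438.
E = 0 − (RT/nF) ln Q = −((8.314×280)/(3×96485))(-5.430) = 0.0437 V.

0.044 V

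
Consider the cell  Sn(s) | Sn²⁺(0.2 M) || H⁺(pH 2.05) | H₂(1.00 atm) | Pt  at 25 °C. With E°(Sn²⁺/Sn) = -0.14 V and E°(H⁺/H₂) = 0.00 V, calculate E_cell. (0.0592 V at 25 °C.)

0.039 V

The hydrogen couple is the cathode, so E°_cell = 0.14 V; n = 2.
[H⁺] = 10^(−2.05) = 0.0089 M, and Q = [Sn²⁺]·P(H₂) / [H⁺]^2 = 2520.
E = E° − (0.0592/2) log Q = 0.14 − (0.0592/2)(3.401) = 0.039 V.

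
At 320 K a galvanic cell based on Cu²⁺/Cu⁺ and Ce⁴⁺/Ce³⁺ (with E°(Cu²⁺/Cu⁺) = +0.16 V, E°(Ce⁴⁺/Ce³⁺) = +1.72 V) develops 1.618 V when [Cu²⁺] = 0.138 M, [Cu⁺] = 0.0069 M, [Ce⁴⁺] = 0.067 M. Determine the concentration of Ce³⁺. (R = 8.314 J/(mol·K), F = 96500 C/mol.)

4.1 × 10^-4 M

From the Nernst equation, ln Q = nF(E° − E)/RT = 1×96500×(1.56 − 1.618)/(8.314×320) = -2.104, so Q = 0.122.
With Q = [Cu²⁺]·[Ce³⁺]/([Cu⁺]·[Ce⁴⁺]) and the known concentrations, [Ce³⁺] in the numerator gives [Ce³⁺] = 4.1 × 10^-4 M.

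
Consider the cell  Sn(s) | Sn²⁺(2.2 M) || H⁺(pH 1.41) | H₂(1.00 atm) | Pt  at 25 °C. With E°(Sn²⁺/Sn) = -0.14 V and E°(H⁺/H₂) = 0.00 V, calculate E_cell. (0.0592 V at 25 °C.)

The hydrogen couple is the cathode, so E°_cell = 0.14 V; n = 2.
[H⁺] = 10^(−1.41) = 0.039 M, and Q = [Sn²⁺]·P(H₂) / [H⁺]^2 = 1450.
E = E° − (0.0592/2) log Q = 0.14 − (0.0592/2)(3.162) = 0.046 V.

0.046 V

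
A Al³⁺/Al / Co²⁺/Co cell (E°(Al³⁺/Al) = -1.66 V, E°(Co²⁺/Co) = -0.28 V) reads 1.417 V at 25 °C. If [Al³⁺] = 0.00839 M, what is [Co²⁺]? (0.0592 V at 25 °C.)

From the Nernst equation, log Q = n(E° − E)/0.0592 = 6(1.38 − 1.417)/0.0592 = -3.750, so Q = 1.78 × 10^-4.
With Q = [Al³⁺]^2/[Co²⁺]^3 and the known concentrations, [Co²⁺]^3 in the denominator gives [Co²⁺] = 0.73 M.

0.73 M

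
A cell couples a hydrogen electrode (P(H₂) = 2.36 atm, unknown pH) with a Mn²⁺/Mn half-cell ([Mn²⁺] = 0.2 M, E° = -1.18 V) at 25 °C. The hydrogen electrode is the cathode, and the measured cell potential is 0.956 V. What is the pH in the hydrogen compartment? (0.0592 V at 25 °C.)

pH = 3.95

E°_cell = 1.18 V and n = 2.
log Q = n(E° − E)/0.0592 = 2×(1.18 − 0.956)/0.0592 = 7.568.
With Q = [Mn²⁺]·P(H₂) / [H⁺]^2, solving for [H⁺] gives log[H⁺] = -3.947, so pH = 3.95.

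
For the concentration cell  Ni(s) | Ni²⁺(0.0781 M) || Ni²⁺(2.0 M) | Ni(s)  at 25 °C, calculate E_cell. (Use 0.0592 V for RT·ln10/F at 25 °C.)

Both half-cells are Ni²⁺/Ni, so E°_cell = 0. The concentrated side is the cathode; the cell reaction moves Ni²⁺ from high to low concentration with n = 2.
Q = [Ni²⁺]_dilute/[Ni²⁺]_conc = 0.0781/2.0 = 0.0391.
E = 0 − (0.0592/2) log Q = −(0.0592/2)(-1.408) = 0.0417 V.

0.042 V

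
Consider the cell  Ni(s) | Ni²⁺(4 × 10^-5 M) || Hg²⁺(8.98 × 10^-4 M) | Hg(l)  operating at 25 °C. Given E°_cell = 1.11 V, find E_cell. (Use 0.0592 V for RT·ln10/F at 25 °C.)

Balancing electrons gives n = 2; the reaction quotient is Q = [Ni²⁺]/[Hg²⁺] = 0.0445.
At 25 °C, E = E° − (0.0592/n) log Q = 1.11 − (0.0592/2)(-1.351) = 1.110 + 0.040 = 1.150 V.

1.15 V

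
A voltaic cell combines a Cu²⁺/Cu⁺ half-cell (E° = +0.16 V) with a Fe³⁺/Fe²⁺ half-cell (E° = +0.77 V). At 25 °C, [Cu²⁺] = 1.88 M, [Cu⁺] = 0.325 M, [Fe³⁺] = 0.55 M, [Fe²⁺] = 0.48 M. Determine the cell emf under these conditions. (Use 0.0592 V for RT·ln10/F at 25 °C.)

0.568 V

The Fe³⁺/Fe²⁺ couple has the higher reduction potential and acts as the cathode, so E°_cell = +0.77 − (+0.16) = 0.61 V.
Balancing electrons gives n = 1; the reaction quotient is Q = [Cu²⁺]·[Fe²⁺]/([Cu⁺]·[Fe³⁺]) = 5.05.
At 25 °C, E = E° − (0.0592/n) log Q = 0.61 − (0.0592/1)(0.703) = 0.610 − 0.042 = 0.568 V.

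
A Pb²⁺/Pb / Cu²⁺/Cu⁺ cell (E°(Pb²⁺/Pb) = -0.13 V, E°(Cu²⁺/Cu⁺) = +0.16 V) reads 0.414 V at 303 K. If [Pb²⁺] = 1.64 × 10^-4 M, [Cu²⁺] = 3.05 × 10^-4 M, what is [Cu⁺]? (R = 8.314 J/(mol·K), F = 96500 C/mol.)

From the Nernst equation, ln Q = nF(E° − E)/RT = 2×96500×(0.29 − 0.414)/(8.314×303) = -9.500, so Q = 7.48 × 10^-5.
With Q = [Pb²⁺]·[Cu⁺]^2/[Cu²⁺]^2 and the known concentrations, [Cu⁺]^2 in the numerator gives [Cu⁺] = 2.1 × 10^-4 M.

2.1 × 10^-4 M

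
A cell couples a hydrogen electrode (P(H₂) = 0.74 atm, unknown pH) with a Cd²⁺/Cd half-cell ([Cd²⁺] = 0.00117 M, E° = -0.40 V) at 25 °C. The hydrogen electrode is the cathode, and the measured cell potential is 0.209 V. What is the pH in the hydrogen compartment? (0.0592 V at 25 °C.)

pH = 4.76

E°_cell = 0.40 V and n = 2.
log Q = n(E° − E)/0.0592 = 2×(0.40 − 0.209)/0.0592 = 6.453.
With Q = [Cd²⁺]·P(H₂) / [H⁺]^2, solving for [H⁺] gives log[H⁺] = -4.758, so pH = 4.76.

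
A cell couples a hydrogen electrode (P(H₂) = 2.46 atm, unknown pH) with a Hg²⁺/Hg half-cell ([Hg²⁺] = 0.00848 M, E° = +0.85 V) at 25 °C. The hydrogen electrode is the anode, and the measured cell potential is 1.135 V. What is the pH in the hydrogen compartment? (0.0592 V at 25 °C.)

pH = 5.65

E°_cell = 0.85 V and n = 2.
log Q = n(E° − E)/0.0592 = 2×(0.85 − 1.135)/0.0592 = -9.628.
With Q = [H⁺]^2 / ([Hg²⁺]·P(H₂)), solving for [H⁺] gives log[H⁺] = -5.655, so pH = 5.65.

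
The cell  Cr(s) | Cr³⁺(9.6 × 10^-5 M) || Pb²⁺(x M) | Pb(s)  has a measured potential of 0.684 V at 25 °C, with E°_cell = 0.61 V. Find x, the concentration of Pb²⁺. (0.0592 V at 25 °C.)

From the Nernst equation, log Q = n(E° − E)/0.0592 = 6(0.61 − 0.684)/0.0592 = -7.500, so Q = 3.16 × 10^-8.
With Q = [Cr³⁺]^2/[Pb²⁺]^3 and the known concentrations, [Pb²⁺]^3 in the denominator gives [Pb²⁺] = 0.66 M.

0.66 M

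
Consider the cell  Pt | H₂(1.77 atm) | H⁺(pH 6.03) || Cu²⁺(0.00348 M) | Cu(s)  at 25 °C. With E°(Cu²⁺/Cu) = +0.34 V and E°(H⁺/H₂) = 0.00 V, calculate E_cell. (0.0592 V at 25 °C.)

The Cu²⁺/Cu couple is the cathode, so E°_cell = 0.34 V; n = 2.
[H⁺] = 10^(−6.03) = 9.3 × 10^-7 M, and Q = [H⁺]^2 / ([Cu²⁺]·P(H₂)) = 1.41 × 10^-10.
E = E° − (0.0592/2) log Q = 0.34 − (0.0592/2)(-9.850) = 0.632 V.

0.63 V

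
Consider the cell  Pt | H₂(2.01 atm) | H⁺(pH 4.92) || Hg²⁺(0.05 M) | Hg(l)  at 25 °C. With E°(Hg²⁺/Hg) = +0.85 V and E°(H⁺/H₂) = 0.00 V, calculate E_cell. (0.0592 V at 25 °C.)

1.11 V

The Hg²⁺/Hg couple is the cathode, so E°_cell = 0.85 V; n = 2.
[H⁺] = 10^(−4.92) = 1.2 × 10^-5 M, and Q = [H⁺]^2 / ([Hg²⁺]·P(H₂)) = 1.44 × 10^-9.
E = E° − (0.0592/2) log Q = 0.85 − (0.0592/2)(-8.842) = 1.112 V.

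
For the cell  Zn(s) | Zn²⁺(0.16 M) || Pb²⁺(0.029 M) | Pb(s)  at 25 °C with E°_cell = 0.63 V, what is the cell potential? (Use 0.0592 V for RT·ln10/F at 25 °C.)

0.608 V

Balancing electrons gives n = 2; the reaction quotient is Q = [Zn²⁺]/[Pb²⁺] = 5.52.
At 25 °C, E = E° − (0.0592/n) log Q = 0.63 − (0.0592/2)(0.742) = 0.630 − 0.022 = 0.608 V.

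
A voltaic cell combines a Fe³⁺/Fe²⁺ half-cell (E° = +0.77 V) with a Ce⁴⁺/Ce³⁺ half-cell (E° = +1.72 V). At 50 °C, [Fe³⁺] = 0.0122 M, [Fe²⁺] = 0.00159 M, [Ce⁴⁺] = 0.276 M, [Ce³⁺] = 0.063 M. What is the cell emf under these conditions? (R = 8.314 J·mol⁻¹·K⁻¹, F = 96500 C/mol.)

0.934 V

The Ce⁴⁺/Ce³⁺ couple has the higher reduction potential and acts as the cathode, so E°_cell = +1.72 − (+0.77) = 0.95 V.
Balancing electrons gives n = 1; the reaction quotient is Q = [Fe³⁺]·[Ce³⁺]/([Fe²⁺]·[Ce⁴⁺]) = 1.75.
E = E° − (RT/nF) ln Q = 0.95 − (8.314×323)/(1×96500) × (0.560) = 0.950 − 0.016 = 0.934 V.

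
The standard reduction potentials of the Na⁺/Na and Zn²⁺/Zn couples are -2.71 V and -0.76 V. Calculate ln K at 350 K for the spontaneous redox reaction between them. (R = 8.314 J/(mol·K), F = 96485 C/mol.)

ln K = 129.3

E°_cell = -0.76 − (-2.71) = 1.95 V, with n = 2 electrons transferred.
At equilibrium E = 0, so the Nernst equation gives ln K = nFE°/RT = (2)(96485)(1.95)/((8.314)(350)) = 129.31.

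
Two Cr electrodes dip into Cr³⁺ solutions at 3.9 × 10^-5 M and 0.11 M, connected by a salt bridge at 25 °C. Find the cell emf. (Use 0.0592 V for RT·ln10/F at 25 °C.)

0.068 V

Both half-cells are Cr³⁺/Cr, so E°_cell = 0. The concentrated side is the cathode; the cell reaction moves Cr³⁺ from high to low concentration with n = 3.
Q = [Cr³⁺]_dilute/[Cr³⁺]_conc = 3.9 × 10^-5/0.11 = 3.55 × 10^-4.
E = 0 − (0.0592/3) log Q = −(0.0592/3)(-3.450) = 0.0681 V.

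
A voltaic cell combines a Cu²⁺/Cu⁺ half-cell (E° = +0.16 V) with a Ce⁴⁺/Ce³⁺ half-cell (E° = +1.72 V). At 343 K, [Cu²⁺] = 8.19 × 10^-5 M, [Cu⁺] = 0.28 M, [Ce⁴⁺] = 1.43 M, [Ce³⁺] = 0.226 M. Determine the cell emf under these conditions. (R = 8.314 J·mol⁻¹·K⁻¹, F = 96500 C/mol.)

The Ce⁴⁺/Ce³⁺ couple has the higher reduction potential and acts as the cathode, so E°_cell = +1.72 − (+0.16) = 1.56 V.
Balancing electrons gives n = 1; the reaction quotient is Q = [Cu²⁺]·[Ce³⁺]/([Cu⁺]·[Ce⁴⁺]) = 4.62 × 10^-5.
E = E° − (RT/nF) ln Q = 1.56 − (8.314×343)/(1×96500) × (-9.982) = 1.560 + 0.295 = 1.855 V.

1.85 V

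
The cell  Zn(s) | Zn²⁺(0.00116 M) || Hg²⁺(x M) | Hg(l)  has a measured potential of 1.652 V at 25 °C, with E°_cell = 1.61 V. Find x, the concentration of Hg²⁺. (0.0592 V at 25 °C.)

0.03 M

From the Nernst equation, log Q = n(E° − E)/0.0592 = 2(1.61 − 1.652)/0.0592 = -1.419, so Q = 0.0381.
With Q = [Zn²⁺]/[Hg²⁺] and the known concentrations, [Hg²⁺] in the denominator gives [Hg²⁺] = 0.03 M.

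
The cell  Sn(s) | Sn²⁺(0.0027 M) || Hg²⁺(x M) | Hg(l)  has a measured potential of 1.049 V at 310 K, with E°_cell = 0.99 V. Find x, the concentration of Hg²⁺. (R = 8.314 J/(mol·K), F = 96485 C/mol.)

From the Nernst equation, ln Q = nF(E° − E)/RT = 2×96485×(0.99 − 1.049)/(8.314×310) = -4.417, so Q = 0.0121.
With Q = [Sn²⁺]/[Hg²⁺] and the known concentrations, [Hg²⁺] in the denominator gives [Hg²⁺] = 0.22 M.

0.22 M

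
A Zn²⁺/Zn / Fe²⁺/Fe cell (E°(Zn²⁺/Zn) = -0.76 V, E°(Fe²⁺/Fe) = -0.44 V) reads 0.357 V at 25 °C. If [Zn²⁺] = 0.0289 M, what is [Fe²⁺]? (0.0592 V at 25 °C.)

From the Nernst equation, log Q = n(E° − E)/0.0592 = 2(0.32 − 0.357)/0.0592 = -1.250, so Q = 0.0562.
With Q = [Zn²⁺]/[Fe²⁺] and the known concentrations, [Fe²⁺] in the denominator gives [Fe²⁺] = 0.51 M.

0.51 M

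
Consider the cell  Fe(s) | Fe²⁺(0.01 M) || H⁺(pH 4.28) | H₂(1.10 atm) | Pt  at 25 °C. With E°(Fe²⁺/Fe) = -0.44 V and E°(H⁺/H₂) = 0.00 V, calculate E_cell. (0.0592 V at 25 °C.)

The hydrogen couple is the cathode, so E°_cell = 0.44 V; n = 2.
[H⁺] = 10^(−4.28) = 5.2 × 10^-5 M, and Q = [Fe²⁺]·P(H₂) / [H⁺]^2 = 3.99 × 10^6.
E = E° − (0.0592/2) log Q = 0.44 − (0.0592/2)(6.601) = 0.245 V.

0.24 V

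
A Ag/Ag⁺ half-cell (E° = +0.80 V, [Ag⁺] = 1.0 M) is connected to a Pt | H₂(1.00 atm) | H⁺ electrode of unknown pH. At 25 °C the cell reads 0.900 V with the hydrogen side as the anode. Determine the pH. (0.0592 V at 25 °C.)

E°_cell = 0.80 V and n = 2.
log Q = n(E° − E)/0.0592 = 2×(0.80 − 0.900)/0.0592 = -3.378.
With Q = [H⁺]^2 / ([Ag⁺]^2·P(H₂)), solving for [H⁺] gives log[H⁺] = -1.689, so pH = 1.69.

pH = 1.69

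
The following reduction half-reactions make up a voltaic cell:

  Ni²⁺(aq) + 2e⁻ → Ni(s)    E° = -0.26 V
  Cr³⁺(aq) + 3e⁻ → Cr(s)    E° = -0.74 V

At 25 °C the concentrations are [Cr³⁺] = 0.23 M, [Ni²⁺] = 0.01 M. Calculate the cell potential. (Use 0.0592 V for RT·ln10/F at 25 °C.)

The Ni²⁺/Ni couple has the higher reduction potential and acts as the cathode, so E°_cell = -0.26 − (-0.74) = 0.48 V.
Balancing electrons gives n = 6; the reaction quotient is Q = [Cr³⁺]^2/[Ni²⁺]^3 = 5.29 × 10^4.
At 25 °C, E = E° − (0.0592/n) log Q = 0.48 − (0.0592/6)(4.723) = 0.480 − 0.047 = 0.433 V.

0.433 V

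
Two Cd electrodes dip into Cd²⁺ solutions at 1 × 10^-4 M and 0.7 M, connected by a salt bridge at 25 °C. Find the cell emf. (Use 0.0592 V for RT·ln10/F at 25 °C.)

0.11 V

Both half-cells are Cd²⁺/Cd, so E°_cell = 0. The concentrated side is the cathode; the cell reaction moves Cd²⁺ from high to low concentration with n = 2.
Q = [Cd²⁺]_dilute/[Cd²⁺]_conc = 1 × 10^-4/0.7 = 1.43 × 10^-4.
E = 0 − (0.0592/2) log Q = −(0.0592/2)(-3.845) = 0.1138 V.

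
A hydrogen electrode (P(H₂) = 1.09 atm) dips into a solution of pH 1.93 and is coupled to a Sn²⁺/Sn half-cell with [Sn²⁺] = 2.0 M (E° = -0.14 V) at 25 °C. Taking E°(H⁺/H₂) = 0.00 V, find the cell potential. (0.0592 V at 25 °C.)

0.016 V

The hydrogen couple is the cathode, so E°_cell = 0.14 V; n = 2.
[H⁺] = 10^(−1.93) = 0.012 M, and Q = [Sn²⁺]·P(H₂) / [H⁺]^2 = 1.58 × 10^4.
E = E° − (0.0592/2) log Q = 0.14 − (0.0592/2)(4.198) = 0.016 V.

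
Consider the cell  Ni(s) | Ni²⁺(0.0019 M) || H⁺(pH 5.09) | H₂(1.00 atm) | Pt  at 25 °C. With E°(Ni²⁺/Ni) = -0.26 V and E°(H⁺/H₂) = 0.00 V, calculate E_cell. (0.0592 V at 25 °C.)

The hydrogen couple is the cathode, so E°_cell = 0.26 V; n = 2.
[H⁺] = 10^(−5.09) = 8.1 × 10^-6 M, and Q = [Ni²⁺]·P(H₂) / [H⁺]^2 = 2.88 × 10^7.
E = E° − (0.0592/2) log Q = 0.26 − (0.0592/2)(7.459) = 0.039 V.

0.039 V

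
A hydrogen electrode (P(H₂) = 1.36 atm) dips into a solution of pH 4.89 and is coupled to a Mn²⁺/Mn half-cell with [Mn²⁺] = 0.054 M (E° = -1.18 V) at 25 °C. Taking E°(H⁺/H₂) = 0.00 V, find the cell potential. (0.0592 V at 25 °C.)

0.92 V

The hydrogen couple is the cathode, so E°_cell = 1.18 V; n = 2.
[H⁺] = 10^(−4.89) = 1.3 × 10^-5 M, and Q = [Mn²⁺]·P(H₂) / [H⁺]^2 = 4.43 × 10^8.
E = E° − (0.0592/2) log Q = 1.18 − (0.0592/2)(8.646) = 0.924 V.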